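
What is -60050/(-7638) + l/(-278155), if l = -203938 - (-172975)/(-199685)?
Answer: 364642638083194/42424034541465 ≈ 8.5952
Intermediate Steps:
l = -8144706501/39937 (l = -203938 - (-172975)*(-1)/199685 = -203938 - 1*34595/39937 = -203938 - 34595/39937 = -8144706501/39937 ≈ -2.0394e+5)
-60050/(-7638) + l/(-278155) = -60050/(-7638) - 8144706501/39937/(-278155) = -60050*(-1/7638) - 8144706501/39937*(-1/278155) = 30025/3819 + 8144706501/11108676235 = 364642638083194/42424034541465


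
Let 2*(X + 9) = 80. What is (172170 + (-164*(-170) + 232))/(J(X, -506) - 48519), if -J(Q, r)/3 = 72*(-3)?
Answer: -200282/47871 ≈ -4.1838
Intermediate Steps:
X = 31 (X = -9 + (1/2)*80 = -9 + 40 = 31)
J(Q, r) = 648 (J(Q, r) = -216*(-3) = -3*(-216) = 648)
(172170 + (-164*(-170) + 232))/(J(X, -506) - 48519) = (172170 + (-164*(-170) + 232))/(648 - 48519) = (172170 + (27880 + 232))/(-47871) = (172170 + 28112)*(-1/47871) = 200282*(-1/47871) = -200282/47871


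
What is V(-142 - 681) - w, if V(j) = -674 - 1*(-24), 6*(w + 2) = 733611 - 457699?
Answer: -139900/3 ≈ -46633.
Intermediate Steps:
w = 137950/3 (w = -2 + (733611 - 457699)/6 = -2 + (⅙)*275912 = -2 + 137956/3 = 137950/3 ≈ 45983.)
V(j) = -650 (V(j) = -674 + 24 = -650)
V(-142 - 681) - w = -650 - 1*137950/3 = -650 - 137950/3 = -139900/3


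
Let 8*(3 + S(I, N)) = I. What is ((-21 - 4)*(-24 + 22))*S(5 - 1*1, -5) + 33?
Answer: -92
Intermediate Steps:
S(I, N) = -3 + I/8
((-21 - 4)*(-24 + 22))*S(5 - 1*1, -5) + 33 = ((-21 - 4)*(-24 + 22))*(-3 + (5 - 1*1)/8) + 33 = (-25*(-2))*(-3 + (5 - 1)/8) + 33 = 50*(-3 + (⅛)*4) + 33 = 50*(-3 + ½) + 33 = 50*(-5/2) + 33 = -125 + 33 = -92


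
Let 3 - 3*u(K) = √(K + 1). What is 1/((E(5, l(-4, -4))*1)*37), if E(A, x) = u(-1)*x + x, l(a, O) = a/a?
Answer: 1/74 ≈ 0.013514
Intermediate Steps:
l(a, O) = 1
u(K) = 1 - √(1 + K)/3 (u(K) = 1 - √(K + 1)/3 = 1 - √(1 + K)/3)
E(A, x) = 2*x (E(A, x) = (1 - √(1 - 1)/3)*x + x = (1 - √0/3)*x + x = (1 - ⅓*0)*x + x = (1 + 0)*x + x = 1*x + x = x + x = 2*x)
1/((E(5, l(-4, -4))*1)*37) = 1/(((2*1)*1)*37) = 1/((2*1)*37) = 1/(2*37) = 1/74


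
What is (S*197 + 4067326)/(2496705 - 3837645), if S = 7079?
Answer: -5461889/1340940 ≈ -4.0732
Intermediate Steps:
(S*197 + 4067326)/(2496705 - 3837645) = (7079*197 + 4067326)/(2496705 - 3837645) = (1394563 + 4067326)/(-1340940) = 5461889*(-1/1340940) = -5461889/1340940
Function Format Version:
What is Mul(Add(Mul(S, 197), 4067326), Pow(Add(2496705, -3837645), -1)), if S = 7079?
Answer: Rational(-5461889, 1340940) ≈ -4.0732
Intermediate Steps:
Mul(Add(Mul(S, 197), 4067326), Pow(Add(2496705, -3837645), -1)) = Mul(Add(Mul(7079, 197), 4067326), Pow(Add(2496705, -3837645), -1)) = Mul(Add(1394563, 4067326), Pow(-1340940, -1)) = Mul(5461889, Rational(-1, 1340940)) = Rational(-5461889, 1340940)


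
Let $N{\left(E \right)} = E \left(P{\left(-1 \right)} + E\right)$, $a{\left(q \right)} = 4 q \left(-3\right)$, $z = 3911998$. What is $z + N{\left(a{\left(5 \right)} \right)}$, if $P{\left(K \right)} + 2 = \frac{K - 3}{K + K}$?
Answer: $3915598$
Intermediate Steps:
$P{\left(K \right)} = -2 + \frac{-3 + K}{2 K}$ ($P{\left(K \right)} = -2 + \frac{K - 3}{K + K} = -2 + \frac{-3 + K}{2 K}$)
$a{\left(q \right)} = - 12 q$
$N{\left(E \right)} = E^{2}$ ($N{\left(E \right)} = E \left(\frac{3 \left(-1 - -1\right)}{2 \left(-1\right)} + E\right) = E \left(\frac{3}{2} \left(-1\right) \left(-1 + 1\right) + E\right) = E \left(\frac{3}{2} \left(-1\right) 0 + E\right) = E \left(0 + E\right) = E E = E^{2}$)
$z + N{\left(a{\left(5 \right)} \right)} = 3911998 + \left(\left(-12\right) 5\right)^{2} = 3911998 + \left(-60\right)^{2} = 3911998 + 3600 = 3915598$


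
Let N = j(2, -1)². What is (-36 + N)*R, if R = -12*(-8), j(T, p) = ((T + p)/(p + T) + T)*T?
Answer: 0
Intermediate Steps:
j(T, p) = T*(1 + T) (j(T, p) = ((T + p)/(T + p) + T)*T = (1 + T)*T = T*(1 + T))
R = 96
N = 36 (N = (2*(1 + 2))² = (2*3)² = 6² = 36)
(-36 + N)*R = (-36 + 36)*96 = 0*96 = 0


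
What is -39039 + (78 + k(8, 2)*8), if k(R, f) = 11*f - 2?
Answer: -38801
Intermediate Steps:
k(R, f) = -2 + 11*f
-39039 + (78 + k(8, 2)*8) = -39039 + (78 + (-2 + 11*2)*8) = -39039 + (78 + (-2 + 22)*8) = -39039 + (78 + 20*8) = -39039 + (78 + 160) = -39039 + 238 = -38801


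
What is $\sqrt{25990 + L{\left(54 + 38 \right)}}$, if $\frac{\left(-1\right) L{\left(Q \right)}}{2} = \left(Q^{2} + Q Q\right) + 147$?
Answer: $4 i \sqrt{510} \approx 90.333 i$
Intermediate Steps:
$L{\left(Q \right)} = -294 - 4 Q^{2}$ ($L{\left(Q \right)} = - 2 \left(\left(Q^{2} + Q Q\right) + 147\right) = - 2 \left(\left(Q^{2} + Q^{2}\right) + 147\right) = - 2 \left(2 Q^{2} + 147\right) = - 2 \left(147 + 2 Q^{2}\right) = -294 - 4 Q^{2}$)
$\sqrt{25990 + L{\left(54 + 38 \right)}} = \sqrt{25990 - \left(294 + 4 \left(54 + 38\right)^{2}\right)} = \sqrt{25990 - \left(294 + 4 \cdot 92^{2}\right)} = \sqrt{25990 - 34150} = \sqrt{-8160} = 4 i \sqrt{510}$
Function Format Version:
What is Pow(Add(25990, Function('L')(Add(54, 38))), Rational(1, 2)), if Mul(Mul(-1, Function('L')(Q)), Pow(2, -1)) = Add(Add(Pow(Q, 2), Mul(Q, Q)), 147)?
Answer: Mul(4, I, Pow(510, Rational(1, 2))) ≈ Mul(90.333, I)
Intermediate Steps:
Function('L')(Q) = Add(-294, Mul(-4, Pow(Q, 2))) (Function('L')(Q) = Mul(-2, Add(Add(Pow(Q, 2), Mul(Q, Q)), 147)) = Mul(-2, Add(Add(Pow(Q, 2), Pow(Q, 2)), 147)) = Mul(-2, Add(Mul(2, Pow(Q, 2)), 147)) = Mul(-2, Add(147, Mul(2, Pow(Q, 2)))) = Add(-294, Mul(-4, Pow(Q, 2))))
Pow(Add(25990, Function('L')(Add(54, 38))), Rational(1, 2)) = Pow(Add(25990, Add(-294, Mul(-4, Pow(Add(54, 38), 2)))), Rational(1, 2)) = Pow(Add(25990, Add(-294, Mul(-4, Pow(92, 2)))), Rational(1, 2)) = Pow(Add(25990, Add(-294, Mul(-4, 8464))), Rational(1, 2)) = Pow(Add(25990, Add(-294, -33856)), Rational(1, 2)) = Pow(Add(25990, -34150), Rational(1, 2)) = Pow(-8160, Rational(1, 2)) = Mul(4, I, Pow(510, Rational(1, 2)))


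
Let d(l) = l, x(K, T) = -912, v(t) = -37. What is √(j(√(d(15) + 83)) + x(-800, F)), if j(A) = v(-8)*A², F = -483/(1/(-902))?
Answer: I*√4538 ≈ 67.365*I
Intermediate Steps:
F = 435666 (F = -483/(-1/902) = -483*(-902) = 435666)
j(A) = -37*A²
√(j(√(d(15) + 83)) + x(-800, F)) = √(-37*(√(15 + 83))² - 912) = √(-37*(√98)² - 912) = √(-37*(7*√2)² - 912) = √(-37*98 - 912) = √(-3626 - 912) = √(-4538) = I*√4538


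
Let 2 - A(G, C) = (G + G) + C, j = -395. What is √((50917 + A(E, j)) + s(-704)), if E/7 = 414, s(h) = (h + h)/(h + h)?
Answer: √45519 ≈ 213.35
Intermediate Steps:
s(h) = 1 (s(h) = (2*h)/((2*h)) = (2*h)*(1/(2*h)) = 1)
E = 2898 (E = 7*414 = 2898)
A(G, C) = 2 - C - 2*G (A(G, C) = 2 - ((G + G) + C) = 2 - (2*G + C) = 2 - (C + 2*G) = 2 + (-C - 2*G) = 2 - C - 2*G)
√((50917 + A(E, j)) + s(-704)) = √((50917 + (2 - 1*(-395) - 2*2898)) + 1) = √((50917 + (2 + 395 - 5796)) + 1) = √((50917 - 5399) + 1) = √(45518 + 1) = √45519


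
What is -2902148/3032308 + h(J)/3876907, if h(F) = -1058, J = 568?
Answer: -2813641519525/2938994027839 ≈ -0.95735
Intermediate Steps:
-2902148/3032308 + h(J)/3876907 = -2902148/3032308 - 1058/3876907 = -2902148*1/3032308 - 1058*1/3876907 = -725537/758077 - 1058/3876907 = -2813641519525/2938994027839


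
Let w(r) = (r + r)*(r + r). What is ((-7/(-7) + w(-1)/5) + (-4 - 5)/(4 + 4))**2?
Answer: 729/1600 ≈ 0.45563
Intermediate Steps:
w(r) = 4*r**2 (w(r) = (2*r)*(2*r) = 4*r**2)
((-7/(-7) + w(-1)/5) + (-4 - 5)/(4 + 4))**2 = ((-7/(-7) + (4*(-1)**2)/5) + (-4 - 5)/(4 + 4))**2 = ((-7*(-1/7) + (4*1)*(1/5)) - 9/8)**2 = ((1 + 4*(1/5)) - 9*1/8)**2 = ((1 + 4/5) - 9/8)**2 = (9/5 - 9/8)**2 = (27/40)**2 = 729/1600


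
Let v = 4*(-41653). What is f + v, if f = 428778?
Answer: 262166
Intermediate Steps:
v = -166612
f + v = 428778 - 166612 = 262166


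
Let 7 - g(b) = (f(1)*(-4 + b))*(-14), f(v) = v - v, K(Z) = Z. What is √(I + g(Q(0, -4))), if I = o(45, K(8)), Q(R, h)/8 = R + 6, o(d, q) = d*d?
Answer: 4*√127 ≈ 45.078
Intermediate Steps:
f(v) = 0
o(d, q) = d²
Q(R, h) = 48 + 8*R (Q(R, h) = 8*(R + 6) = 8*(6 + R) = 48 + 8*R)
I = 2025 (I = 45² = 2025)
g(b) = 7 (g(b) = 7 - 0*(-4 + b)*(-14) = 7 - 0*(-14) = 7 - 1*0 = 7 + 0 = 7)
√(I + g(Q(0, -4))) = √(2025 + 7) = √2032 = 4*√127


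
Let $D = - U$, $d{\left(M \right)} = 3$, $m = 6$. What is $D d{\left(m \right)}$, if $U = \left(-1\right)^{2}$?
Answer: $-3$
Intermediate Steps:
$U = 1$
$D = -1$ ($D = \left(-1\right) 1 = -1$)
$D d{\left(m \right)} = \left(-1\right) 3 = -3$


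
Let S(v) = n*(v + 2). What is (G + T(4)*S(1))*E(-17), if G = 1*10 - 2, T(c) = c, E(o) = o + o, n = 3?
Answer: -1496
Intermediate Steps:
E(o) = 2*o
S(v) = 6 + 3*v (S(v) = 3*(v + 2) = 3*(2 + v) = 6 + 3*v)
G = 8 (G = 10 - 2 = 8)
(G + T(4)*S(1))*E(-17) = (8 + 4*(6 + 3*1))*(2*(-17)) = (8 + 4*(6 + 3))*(-34) = (8 + 4*9)*(-34) = (8 + 36)*(-34) = 44*(-34) = -1496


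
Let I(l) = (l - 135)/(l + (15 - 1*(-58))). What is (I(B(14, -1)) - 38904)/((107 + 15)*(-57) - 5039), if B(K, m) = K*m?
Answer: 2295485/707587 ≈ 3.2441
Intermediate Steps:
I(l) = (-135 + l)/(73 + l) (I(l) = (-135 + l)/(l + (15 + 58)) = (-135 + l)/(l + 73) = (-135 + l)/(73 + l))
(I(B(14, -1)) - 38904)/((107 + 15)*(-57) - 5039) = ((-135 + 14*(-1))/(73 + 14*(-1)) - 38904)/((107 + 15)*(-57) - 5039) = ((-135 - 14)/(73 - 14) - 38904)/(122*(-57) - 5039) = (-149/59 - 38904)/(-6954 - 5039) = ((1/59)*(-149) - 38904)/(-11993) = (-149/59 - 38904)*(-1/11993) = -2295485/59*(-1/11993) = 2295485/707587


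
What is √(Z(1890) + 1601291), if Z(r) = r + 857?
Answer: √1604038 ≈ 1266.5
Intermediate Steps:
Z(r) = 857 + r
√(Z(1890) + 1601291) = √((857 + 1890) + 1601291) = √(2747 + 1601291) = √1604038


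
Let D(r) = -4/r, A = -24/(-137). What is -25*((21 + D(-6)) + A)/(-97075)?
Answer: 8977/1595913 ≈ 0.0056250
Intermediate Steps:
A = 24/137 (A = -24*(-1/137) = 24/137 ≈ 0.17518)
-25*((21 + D(-6)) + A)/(-97075) = -25*((21 - 4/(-6)) + 24/137)/(-97075) = -25*((21 - 4*(-⅙)) + 24/137)*(-1)/97075 = -25*((21 + ⅔) + 24/137)*(-1)/97075 = -25*(65/3 + 24/137)*(-1)/97075 = -25*(8977/411)*(-1)/97075 = -224425*(-1)/(411*97075) = -1*(-8977/1595913) = 8977/1595913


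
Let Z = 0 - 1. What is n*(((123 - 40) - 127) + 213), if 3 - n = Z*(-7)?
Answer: -676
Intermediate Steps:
Z = -1
n = -4 (n = 3 - (-1)*(-7) = 3 - 1*7 = 3 - 7 = -4)
n*(((123 - 40) - 127) + 213) = -4*(((123 - 40) - 127) + 213) = -4*((83 - 127) + 213) = -4*(-44 + 213) = -4*169 = -676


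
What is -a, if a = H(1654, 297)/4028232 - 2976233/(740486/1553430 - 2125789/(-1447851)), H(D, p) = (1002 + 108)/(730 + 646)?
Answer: 5367989600507836003012785/3507885979563046016 ≈ 1.5303e+6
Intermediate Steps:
H(D, p) = 555/688 (H(D, p) = 1110/1376 = 1110*(1/1376) = 555/688)
a = -5367989600507836003012785/3507885979563046016 (a = (555/688)/4028232 - 2976233/(740486/1553430 - 2125789/(-1447851)) = (555/688)*(1/4028232) - 2976233/(740486*(1/1553430) - 2125789*(-1/1447851)) = 185/923807872 - 2976233/(370243/776715 + 2125789/1447851) = 185/923807872 - 2976233/243020988992/124951954385 = 185/923807872 - 2976233*124951954385/243020988992 = 185/923807872 - 371886130055131705/243020988992 = -5367989600507836003012785/3507885979563046016 ≈ -1.5303e+6)
-a = -1*(-5367989600507836003012785/3507885979563046016) = 5367989600507836003012785/3507885979563046016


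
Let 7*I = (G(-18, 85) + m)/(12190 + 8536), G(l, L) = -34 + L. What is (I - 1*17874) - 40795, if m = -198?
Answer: -1215973715/20726 ≈ -58669.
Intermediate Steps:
I = -21/20726 (I = (((-34 + 85) - 198)/(12190 + 8536))/7 = ((51 - 198)/20726)/7 = (-147*1/20726)/7 = (⅐)*(-147/20726) = -21/20726 ≈ -0.0010132)
(I - 1*17874) - 40795 = (-21/20726 - 1*17874) - 40795 = (-21/20726 - 17874) - 40795 = -370456545/20726 - 40795 = -1215973715/20726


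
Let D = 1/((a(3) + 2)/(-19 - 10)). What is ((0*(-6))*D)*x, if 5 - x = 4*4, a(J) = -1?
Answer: 0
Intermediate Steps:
x = -11 (x = 5 - 4*4 = 5 - 1*16 = 5 - 16 = -11)
D = -29 (D = 1/((-1 + 2)/(-19 - 10)) = 1/(1/(-29)) = 1/(1*(-1/29)) = 1/(-1/29) = -29)
((0*(-6))*D)*x = ((0*(-6))*(-29))*(-11) = (0*(-29))*(-11) = 0*(-11) = 0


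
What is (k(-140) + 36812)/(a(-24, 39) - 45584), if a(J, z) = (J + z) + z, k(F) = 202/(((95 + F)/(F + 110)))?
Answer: -11084/13659 ≈ -0.81148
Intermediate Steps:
k(F) = 202*(110 + F)/(95 + F) (k(F) = 202/(((95 + F)/(110 + F))) = 202*((110 + F)/(95 + F)) = 202*(110 + F)/(95 + F))
a(J, z) = J + 2*z
(k(-140) + 36812)/(a(-24, 39) - 45584) = (202*(110 - 140)/(95 - 140) + 36812)/((-24 + 2*39) - 45584) = (202*(-30)/(-45) + 36812)/((-24 + 78) - 45584) = (202*(-1/45)*(-30) + 36812)/(54 - 45584) = (404/3 + 36812)/(-45530) = (110840/3)*(-1/45530) = -11084/13659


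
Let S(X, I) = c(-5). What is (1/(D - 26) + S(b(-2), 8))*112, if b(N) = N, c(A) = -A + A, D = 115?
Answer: 112/89 ≈ 1.2584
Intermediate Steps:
c(A) = 0
S(X, I) = 0
(1/(D - 26) + S(b(-2), 8))*112 = (1/(115 - 26) + 0)*112 = (1/89 + 0)*112 = (1/89)*112 = 112/89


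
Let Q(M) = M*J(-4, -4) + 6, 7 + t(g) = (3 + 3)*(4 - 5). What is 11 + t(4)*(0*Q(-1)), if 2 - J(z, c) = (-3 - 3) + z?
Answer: 11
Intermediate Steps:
t(g) = -13 (t(g) = -7 + (3 + 3)*(4 - 5) = -7 + 6*(-1) = -7 - 6 = -13)
J(z, c) = 8 - z (J(z, c) = 2 - ((-3 - 3) + z) = 2 - (-6 + z) = 2 + (6 - z) = 8 - z)
Q(M) = 6 + 12*M (Q(M) = M*(8 - 1*(-4)) + 6 = M*(8 + 4) + 6 = M*12 + 6 = 12*M + 6 = 6 + 12*M)
11 + t(4)*(0*Q(-1)) = 11 - 0*(6 + 12*(-1)) = 11 - 0*(6 - 12) = 11 - 0*(-6) = 11 - 13*0 = 11 + 0 = 11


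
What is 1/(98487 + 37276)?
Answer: 1/135763 ≈ 7.3658e-6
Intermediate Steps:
1/(98487 + 37276) = 1/135763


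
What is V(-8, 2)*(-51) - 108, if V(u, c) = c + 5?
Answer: -465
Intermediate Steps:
V(u, c) = 5 + c
V(-8, 2)*(-51) - 108 = (5 + 2)*(-51) - 108 = 7*(-51) - 108 = -357 - 108 = -465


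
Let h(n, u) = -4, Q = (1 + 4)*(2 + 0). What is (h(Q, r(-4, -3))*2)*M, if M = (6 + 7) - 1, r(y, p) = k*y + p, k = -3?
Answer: -96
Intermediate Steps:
r(y, p) = p - 3*y (r(y, p) = -3*y + p = p - 3*y)
Q = 10 (Q = 5*2 = 10)
M = 12 (M = 13 - 1 = 12)
(h(Q, r(-4, -3))*2)*M = -4*2*12 = -8*12 = -96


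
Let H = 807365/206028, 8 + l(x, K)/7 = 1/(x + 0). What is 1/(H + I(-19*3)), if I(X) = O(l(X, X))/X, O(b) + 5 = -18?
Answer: 3914532/16919483 ≈ 0.23136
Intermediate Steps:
l(x, K) = -56 + 7/x (l(x, K) = -56 + 7/(x + 0) = -56 + 7/x)
O(b) = -23 (O(b) = -5 - 18 = -23)
H = 807365/206028 (H = 807365*(1/206028) = 807365/206028 ≈ 3.9187)
I(X) = -23/X
1/(H + I(-19*3)) = 1/(807365/206028 - 23/((-19*3))) = 1/(807365/206028 - 23/(-57)) = 1/(807365/206028 - 23*(-1/57)) = 1/(807365/206028 + 23/57) = 1/(16919483/3914532) = 3914532/16919483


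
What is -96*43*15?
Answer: -61920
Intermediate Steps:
-96*43*15 = -4128*15 = -61920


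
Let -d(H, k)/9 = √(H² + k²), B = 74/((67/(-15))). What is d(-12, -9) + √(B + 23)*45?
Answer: -135 + 45*√28877/67 ≈ -20.866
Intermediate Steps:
B = -1110/67 (B = 74/((67*(-1/15))) = 74/(-67/15) = 74*(-15/67) = -1110/67 ≈ -16.567)
d(H, k) = -9*√(H² + k²)
d(-12, -9) + √(B + 23)*45 = -9*√((-12)² + (-9)²) + √(-1110/67 + 23)*45 = -9*√(144 + 81) + √(431/67)*45 = -9*√225 + (√28877/67)*45 = -9*15 + 45*√28877/67 = -135 + 45*√28877/67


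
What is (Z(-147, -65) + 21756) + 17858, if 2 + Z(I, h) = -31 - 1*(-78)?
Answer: 39659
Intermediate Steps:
Z(I, h) = 45 (Z(I, h) = -2 + (-31 - 1*(-78)) = -2 + (-31 + 78) = -2 + 47 = 45)
(Z(-147, -65) + 21756) + 17858 = (45 + 21756) + 17858 = 21801 + 17858 = 39659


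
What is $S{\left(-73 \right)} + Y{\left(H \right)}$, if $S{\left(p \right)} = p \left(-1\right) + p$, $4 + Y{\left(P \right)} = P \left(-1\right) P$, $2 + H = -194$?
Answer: $-38420$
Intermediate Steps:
$H = -196$ ($H = -2 - 194 = -196$)
$Y{\left(P \right)} = -4 - P^{2}$ ($Y{\left(P \right)} = -4 + P \left(-1\right) P = -4 + - P P = -4 - P^{2}$)
$S{\left(p \right)} = 0$ ($S{\left(p \right)} = - p + p = 0$)
$S{\left(-73 \right)} + Y{\left(H \right)} = 0 - 38420 = -38420$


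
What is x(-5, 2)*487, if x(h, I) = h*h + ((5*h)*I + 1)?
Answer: -11688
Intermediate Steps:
x(h, I) = 1 + h² + 5*I*h (x(h, I) = h² + (5*I*h + 1) = h² + (1 + 5*I*h) = 1 + h² + 5*I*h)
x(-5, 2)*487 = (1 + (-5)² + 5*2*(-5))*487 = (1 + 25 - 50)*487 = -24*487 = -11688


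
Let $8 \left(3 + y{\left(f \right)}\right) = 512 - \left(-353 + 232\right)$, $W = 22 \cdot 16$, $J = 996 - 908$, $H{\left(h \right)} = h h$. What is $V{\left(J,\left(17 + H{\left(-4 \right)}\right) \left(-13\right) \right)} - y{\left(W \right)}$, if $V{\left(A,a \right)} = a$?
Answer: $- \frac{4041}{8} \approx -505.13$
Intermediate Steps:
$H{\left(h \right)} = h^{2}$
$J = 88$
$W = 352$
$y{\left(f \right)} = \frac{609}{8}$ ($y{\left(f \right)} = -3 + \frac{512 - \left(-353 + 232\right)}{8} = -3 + \frac{512 - -121}{8} = -3 + \frac{512 + 121}{8} = -3 + \frac{1}{8} \cdot 633 = -3 + \frac{633}{8} = \frac{609}{8}$)
$V{\left(J,\left(17 + H{\left(-4 \right)}\right) \left(-13\right) \right)} - y{\left(W \right)} = \left(17 + \left(-4\right)^{2}\right) \left(-13\right) - \frac{609}{8} = \left(17 + 16\right) \left(-13\right) - \frac{609}{8} = 33 \left(-13\right) - \frac{609}{8} = -429 - \frac{609}{8} = - \frac{4041}{8}$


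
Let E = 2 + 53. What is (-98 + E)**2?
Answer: 1849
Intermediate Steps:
E = 55
(-98 + E)**2 = (-98 + 55)**2 = (-43)**2 = 1849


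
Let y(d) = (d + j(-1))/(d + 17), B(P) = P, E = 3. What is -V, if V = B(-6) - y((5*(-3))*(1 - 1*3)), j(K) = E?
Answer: 315/47 ≈ 6.7021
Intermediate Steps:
j(K) = 3
y(d) = (3 + d)/(17 + d) (y(d) = (d + 3)/(d + 17) = (3 + d)/(17 + d))
V = -315/47 (V = -6 - (3 + (5*(-3))*(1 - 1*3))/(17 + (5*(-3))*(1 - 1*3)) = -6 - (3 - 15*(1 - 3))/(17 - 15*(1 - 3)) = -6 - (3 - 15*(-2))/(17 - 15*(-2)) = -6 - (3 + 30)/(17 + 30) = -6 - 33/47 = -315/47 ≈ -6.7021)
-V = -1*(-315/47) = 315/47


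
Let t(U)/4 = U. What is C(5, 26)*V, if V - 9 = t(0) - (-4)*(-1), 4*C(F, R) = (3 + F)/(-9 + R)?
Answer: 10/17 ≈ 0.58823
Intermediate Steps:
t(U) = 4*U
C(F, R) = (3 + F)/(4*(-9 + R)) (C(F, R) = ((3 + F)/(-9 + R))/4 = (3 + F)/(4*(-9 + R)))
V = 5 (V = 9 + (4*0 - (-4)*(-1)) = 9 + (0 - 1*4) = 9 + (0 - 4) = 9 - 4 = 5)
C(5, 26)*V = ((3 + 5)/(4*(-9 + 26)))*5 = ((¼)*8/17)*5 = ((¼)*(1/17)*8)*5 = (2/17)*5 = 10/17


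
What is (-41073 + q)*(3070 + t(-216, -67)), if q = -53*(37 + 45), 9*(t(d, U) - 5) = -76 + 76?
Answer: -139663425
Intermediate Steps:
t(d, U) = 5 (t(d, U) = 5 + (-76 + 76)/9 = 5 + (⅑)*0 = 5 + 0 = 5)
q = -4346 (q = -53*82 = -4346)
(-41073 + q)*(3070 + t(-216, -67)) = (-41073 - 4346)*(3070 + 5) = -45419*3075 = -139663425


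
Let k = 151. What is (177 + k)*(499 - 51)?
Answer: 146944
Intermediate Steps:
(177 + k)*(499 - 51) = (177 + 151)*(499 - 51) = 328*448 = 146944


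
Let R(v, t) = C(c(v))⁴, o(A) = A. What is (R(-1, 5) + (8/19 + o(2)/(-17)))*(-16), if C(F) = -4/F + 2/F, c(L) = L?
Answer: -84256/323 ≈ -260.85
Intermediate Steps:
C(F) = -2/F
R(v, t) = 16/v⁴ (R(v, t) = (-2/v)⁴ = 16/v⁴)
(R(-1, 5) + (8/19 + o(2)/(-17)))*(-16) = (16/(-1)⁴ + (8/19 + 2/(-17)))*(-16) = (16*1 + (8*(1/19) + 2*(-1/17)))*(-16) = (16 + (8/19 - 2/17))*(-16) = (16 + 98/323)*(-16) = (5266/323)*(-16) = -84256/323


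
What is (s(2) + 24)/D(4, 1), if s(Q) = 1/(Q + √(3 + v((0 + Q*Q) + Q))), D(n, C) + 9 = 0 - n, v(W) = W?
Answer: -121/65 ≈ -1.8615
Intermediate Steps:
D(n, C) = -9 - n (D(n, C) = -9 + (0 - n) = -9 - n)
s(Q) = 1/(Q + √(3 + Q + Q²)) (s(Q) = 1/(Q + √(3 + ((0 + Q*Q) + Q))) = 1/(Q + √(3 + ((0 + Q²) + Q))) = 1/(Q + √(3 + (Q² + Q))) = 1/(Q + √(3 + (Q + Q²))) = 1/(Q + √(3 + Q + Q²)))
(s(2) + 24)/D(4, 1) = (1/(2 + √(3 + 2*(1 + 2))) + 24)/(-9 - 1*4) = (1/(2 + √(3 + 2*3)) + 24)/(-9 - 4) = (1/(2 + √(3 + 6)) + 24)/(-13) = (1/(2 + √9) + 24)*(-1/13) = (1/(2 + 3) + 24)*(-1/13) = (1/5 + 24)*(-1/13) = (⅕ + 24)*(-1/13) = (121/5)*(-1/13) = -121/65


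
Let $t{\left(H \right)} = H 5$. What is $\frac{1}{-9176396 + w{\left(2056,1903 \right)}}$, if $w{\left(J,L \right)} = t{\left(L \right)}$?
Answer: $- \frac{1}{9166881} \approx -1.0909 \cdot 10^{-7}$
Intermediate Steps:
$t{\left(H \right)} = 5 H$
$w{\left(J,L \right)} = 5 L$
$\frac{1}{-9176396 + w{\left(2056,1903 \right)}} = \frac{1}{-9176396 + 5 \cdot 1903} = \frac{1}{-9176396 + 9515} = \frac{1}{-9166881} = - \frac{1}{9166881}$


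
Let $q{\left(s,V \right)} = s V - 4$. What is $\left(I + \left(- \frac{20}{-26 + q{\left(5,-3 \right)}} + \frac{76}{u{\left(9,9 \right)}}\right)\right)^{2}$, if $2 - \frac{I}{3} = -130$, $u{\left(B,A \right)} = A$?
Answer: $\frac{13278736}{81} \approx 1.6394 \cdot 10^{5}$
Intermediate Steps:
$q{\left(s,V \right)} = -4 + V s$ ($q{\left(s,V \right)} = V s - 4 = -4 + V s$)
$I = 396$ ($I = 6 - -390 = 6 + 390 = 396$)
$\left(I + \left(- \frac{20}{-26 + q{\left(5,-3 \right)}} + \frac{76}{u{\left(9,9 \right)}}\right)\right)^{2} = \left(396 + \left(- \frac{20}{-26 - 19} + \frac{76}{9}\right)\right)^{2} = \left(396 + \left(- \frac{20}{-45} + \frac{76}{9}\right)\right)^{2} = \left(396 + \left(\left(-20\right) \left(- \frac{1}{45}\right) + \frac{76}{9}\right)\right)^{2} = \left(396 + \left(\frac{4}{9} + \frac{76}{9}\right)\right)^{2} = \left(396 + \frac{80}{9}\right)^{2} = \left(\frac{3644}{9}\right)^{2} = \frac{13278736}{81}$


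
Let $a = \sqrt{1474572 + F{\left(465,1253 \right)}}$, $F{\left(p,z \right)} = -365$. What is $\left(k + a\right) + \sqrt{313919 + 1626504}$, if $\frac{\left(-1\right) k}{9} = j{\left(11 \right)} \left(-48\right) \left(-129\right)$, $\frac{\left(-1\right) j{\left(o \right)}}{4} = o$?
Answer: $2452032 + \sqrt{1474207} + \sqrt{1940423} \approx 2.4546 \cdot 10^{6}$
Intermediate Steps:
$j{\left(o \right)} = - 4 o$
$a = \sqrt{1474207}$ ($a = \sqrt{1474572 - 365} = \sqrt{1474207} \approx 1214.2$)
$k = 2452032$ ($k = - 9 \left(-4\right) 11 \left(-48\right) \left(-129\right) = - 9 \left(-44\right) \left(-48\right) \left(-129\right) = - 9 \cdot 2112 \left(-129\right) = \left(-9\right) \left(-272448\right) = 2452032$)
$\left(k + a\right) + \sqrt{313919 + 1626504} = \left(2452032 + \sqrt{1474207}\right) + \sqrt{313919 + 1626504} = \left(2452032 + \sqrt{1474207}\right) + \sqrt{1940423} = 2452032 + \sqrt{1474207} + \sqrt{1940423}$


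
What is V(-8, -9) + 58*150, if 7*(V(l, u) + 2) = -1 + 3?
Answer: 60888/7 ≈ 8698.3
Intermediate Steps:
V(l, u) = -12/7 (V(l, u) = -2 + (-1 + 3)/7 = -2 + (1/7)*2 = -2 + 2/7 = -12/7)
V(-8, -9) + 58*150 = -12/7 + 58*150 = -12/7 + 8700 = 60888/7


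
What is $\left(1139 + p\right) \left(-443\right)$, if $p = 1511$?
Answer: $-1173950$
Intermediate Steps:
$\left(1139 + p\right) \left(-443\right) = \left(1139 + 1511\right) \left(-443\right) = 2650 \left(-443\right) = -1173950$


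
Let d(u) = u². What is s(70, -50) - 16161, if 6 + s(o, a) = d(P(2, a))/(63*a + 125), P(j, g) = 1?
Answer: -48905176/3025 ≈ -16167.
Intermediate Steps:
s(o, a) = -6 + 1/(125 + 63*a) (s(o, a) = -6 + 1²/(63*a + 125) = -6 + 1/(125 + 63*a))
s(70, -50) - 16161 = 7*(-107 - 54*(-50))/(125 + 63*(-50)) - 16161 = 7*(-107 + 2700)/(125 - 3150) - 16161 = 7*2593/(-3025) - 16161 = 7*(-1/3025)*2593 - 16161 = -18151/3025 - 16161 = -48905176/3025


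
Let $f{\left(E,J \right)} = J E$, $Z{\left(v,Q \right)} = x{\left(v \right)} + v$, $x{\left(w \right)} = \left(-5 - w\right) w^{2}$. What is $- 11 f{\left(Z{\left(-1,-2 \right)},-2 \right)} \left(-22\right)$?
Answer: $2420$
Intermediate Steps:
$x{\left(w \right)} = w^{2} \left(-5 - w\right)$
$Z{\left(v,Q \right)} = v + v^{2} \left(-5 - v\right)$ ($Z{\left(v,Q \right)} = v^{2} \left(-5 - v\right) + v = v + v^{2} \left(-5 - v\right)$)
$f{\left(E,J \right)} = E J$
$- 11 f{\left(Z{\left(-1,-2 \right)},-2 \right)} \left(-22\right) = - 11 - (1 - - (5 - 1)) \left(-2\right) \left(-22\right) = - 11 - (1 - \left(-1\right) 4) \left(-2\right) \left(-22\right) = - 11 - (1 + 4) \left(-2\right) \left(-22\right) = - 11 \left(-1\right) 5 \left(-2\right) \left(-22\right) = - 11 \left(\left(-5\right) \left(-2\right)\right) \left(-22\right) = \left(-11\right) 10 \left(-22\right) = \left(-110\right) \left(-22\right) = 2420$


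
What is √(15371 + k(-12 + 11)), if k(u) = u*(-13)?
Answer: 2*√3846 ≈ 124.03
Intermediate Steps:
k(u) = -13*u
√(15371 + k(-12 + 11)) = √(15371 - 13*(-12 + 11)) = √(15371 - 13*(-1)) = √(15371 + 13) = √15384 = 2*√3846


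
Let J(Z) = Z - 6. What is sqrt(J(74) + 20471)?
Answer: sqrt(20539) ≈ 143.31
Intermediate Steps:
J(Z) = -6 + Z
sqrt(J(74) + 20471) = sqrt((-6 + 74) + 20471) = sqrt(68 + 20471) = sqrt(20539)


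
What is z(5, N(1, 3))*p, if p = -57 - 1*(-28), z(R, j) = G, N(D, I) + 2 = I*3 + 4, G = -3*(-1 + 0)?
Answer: -87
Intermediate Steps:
G = 3 (G = -3*(-1) = 3)
N(D, I) = 2 + 3*I (N(D, I) = -2 + (I*3 + 4) = -2 + (3*I + 4) = -2 + (4 + 3*I) = 2 + 3*I)
z(R, j) = 3
p = -29 (p = -57 + 28 = -29)
z(5, N(1, 3))*p = 3*(-29) = -87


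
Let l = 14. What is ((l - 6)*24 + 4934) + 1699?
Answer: 6825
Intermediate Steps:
((l - 6)*24 + 4934) + 1699 = ((14 - 6)*24 + 4934) + 1699 = (8*24 + 4934) + 1699 = (192 + 4934) + 1699 = 5126 + 1699 = 6825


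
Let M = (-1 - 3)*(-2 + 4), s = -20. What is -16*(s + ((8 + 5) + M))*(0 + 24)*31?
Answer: 178560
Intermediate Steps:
M = -8 (M = -4*2 = -8)
-16*(s + ((8 + 5) + M))*(0 + 24)*31 = -16*(-20 + ((8 + 5) - 8))*(0 + 24)*31 = -16*(-20 + (13 - 8))*24*31 = -16*(-20 + 5)*24*31 = -(-240)*24*31 = -16*(-360)*31 = 5760*31 = 178560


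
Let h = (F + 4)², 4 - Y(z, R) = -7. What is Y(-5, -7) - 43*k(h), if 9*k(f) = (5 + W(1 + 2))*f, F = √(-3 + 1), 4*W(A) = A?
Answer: -6725/18 - 1978*I*√2/9 ≈ -373.61 - 310.81*I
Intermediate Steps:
Y(z, R) = 11 (Y(z, R) = 4 - 1*(-7) = 4 + 7 = 11)
W(A) = A/4
F = I*√2 (F = √(-2) = I*√2 ≈ 1.4142*I)
h = (4 + I*√2)² (h = (I*√2 + 4)² = (4 + I*√2)² ≈ 14.0 + 11.314*I)
k(f) = 23*f/36 (k(f) = ((5 + (1 + 2)/4)*f)/9 = ((5 + (¼)*3)*f)/9 = ((5 + ¾)*f)/9 = (23*f/4)/9 = 23*f/36)
Y(-5, -7) - 43*k(h) = 11 - 989*(4 + I*√2)²/36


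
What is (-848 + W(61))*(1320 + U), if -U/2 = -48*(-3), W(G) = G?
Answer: -812184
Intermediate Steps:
U = -288 (U = -(-96)*(-3) = -2*144 = -288)
(-848 + W(61))*(1320 + U) = (-848 + 61)*(1320 - 288) = -787*1032 = -812184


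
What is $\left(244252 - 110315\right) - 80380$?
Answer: $53557$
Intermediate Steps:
$\left(244252 - 110315\right) - 80380 = 133937 - 80380 = 53557$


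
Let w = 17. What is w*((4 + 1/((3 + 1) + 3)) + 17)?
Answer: 2516/7 ≈ 359.43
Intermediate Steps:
w*((4 + 1/((3 + 1) + 3)) + 17) = 17*((4 + 1/((3 + 1) + 3)) + 17) = 17*((4 + 1/(4 + 3)) + 17) = 17*((4 + 1/7) + 17) = 17*((4 + ⅐) + 17) = 17*(29/7 + 17) = 17*(148/7) = 2516/7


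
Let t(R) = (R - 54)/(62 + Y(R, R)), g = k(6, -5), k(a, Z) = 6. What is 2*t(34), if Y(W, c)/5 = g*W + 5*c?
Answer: -10/483 ≈ -0.020704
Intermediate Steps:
g = 6
Y(W, c) = 25*c + 30*W (Y(W, c) = 5*(6*W + 5*c) = 5*(5*c + 6*W) = 25*c + 30*W)
t(R) = (-54 + R)/(62 + 55*R) (t(R) = (R - 54)/(62 + (25*R + 30*R)) = (-54 + R)/(62 + 55*R))
2*t(34) = 2*((-54 + 34)/(62 + 55*34)) = 2*(-20/(62 + 1870)) = 2*(-20/1932) = 2*((1/1932)*(-20)) = 2*(-5/483) = -10/483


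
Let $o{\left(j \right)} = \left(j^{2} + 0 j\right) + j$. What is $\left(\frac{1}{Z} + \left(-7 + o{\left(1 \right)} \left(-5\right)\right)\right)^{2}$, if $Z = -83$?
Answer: $\frac{1993744}{6889} \approx 289.41$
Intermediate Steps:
$o{\left(j \right)} = j + j^{2}$ ($o{\left(j \right)} = \left(j^{2} + 0\right) + j = j^{2} + j = j + j^{2}$)
$\left(\frac{1}{Z} + \left(-7 + o{\left(1 \right)} \left(-5\right)\right)\right)^{2} = \left(\frac{1}{-83} + \left(-7 + 1 \left(1 + 1\right) \left(-5\right)\right)\right)^{2} = \left(- \frac{1}{83} + \left(-7 + 1 \cdot 2 \left(-5\right)\right)\right)^{2} = \left(- \frac{1}{83} + \left(-7 + 2 \left(-5\right)\right)\right)^{2} = \left(- \frac{1}{83} - 17\right)^{2} = \left(- \frac{1412}{83}\right)^{2} = \frac{1993744}{6889}$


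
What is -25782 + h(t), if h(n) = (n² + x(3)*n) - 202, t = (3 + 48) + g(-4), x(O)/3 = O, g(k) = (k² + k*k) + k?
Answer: -19032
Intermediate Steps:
g(k) = k + 2*k² (g(k) = (k² + k²) + k = 2*k² + k = k + 2*k²)
x(O) = 3*O
t = 79 (t = (3 + 48) - 4*(1 + 2*(-4)) = 51 - 4*(1 - 8) = 51 - 4*(-7) = 51 + 28 = 79)
h(n) = -202 + n² + 9*n (h(n) = (n² + (3*3)*n) - 202 = (n² + 9*n) - 202 = -202 + n² + 9*n)
-25782 + h(t) = -25782 + (-202 + 79² + 9*79) = -25782 + (-202 + 6241 + 711) = -25782 + 6750 = -19032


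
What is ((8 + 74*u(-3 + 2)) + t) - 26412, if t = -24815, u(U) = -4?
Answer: -51515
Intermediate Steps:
((8 + 74*u(-3 + 2)) + t) - 26412 = ((8 + 74*(-4)) - 24815) - 26412 = ((8 - 296) - 24815) - 26412 = (-288 - 24815) - 26412 = -25103 - 26412 = -51515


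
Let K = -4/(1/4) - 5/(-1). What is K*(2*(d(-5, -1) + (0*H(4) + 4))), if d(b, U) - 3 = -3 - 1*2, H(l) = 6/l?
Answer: -44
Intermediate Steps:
d(b, U) = -2 (d(b, U) = 3 + (-3 - 1*2) = 3 + (-3 - 2) = 3 - 5 = -2)
K = -11 (K = -4/¼ - 5*(-1) = -4*4 + 5 = -16 + 5 = -11)
K*(2*(d(-5, -1) + (0*H(4) + 4))) = -22*(-2 + (0*(6/4) + 4)) = -22*(-2 + (0*(6*(¼)) + 4)) = -22*(-2 + (0*(3/2) + 4)) = -22*(-2 + (0 + 4)) = -22*(-2 + 4) = -22*2 = -11*4 = -44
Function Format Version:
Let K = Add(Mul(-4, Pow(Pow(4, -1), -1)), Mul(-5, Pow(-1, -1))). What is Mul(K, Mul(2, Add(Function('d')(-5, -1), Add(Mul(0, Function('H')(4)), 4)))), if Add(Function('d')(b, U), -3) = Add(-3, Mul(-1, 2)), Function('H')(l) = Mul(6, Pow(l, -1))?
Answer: -44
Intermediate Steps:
Function('d')(b, U) = -2 (Function('d')(b, U) = Add(3, Add(-3, Mul(-1, 2))) = Add(3, Add(-3, -2)) = Add(3, -5) = -2)
K = -11 (K = Add(Mul(-4, Pow(Rational(1, 4), -1)), Mul(-5, -1)) = Add(Mul(-4, 4), 5) = Add(-16, 5) = -11)
Mul(K, Mul(2, Add(Function('d')(-5, -1), Add(Mul(0, Function('H')(4)), 4)))) = Mul(-11, Mul(2, Add(-2, Add(Mul(0, Mul(6, Pow(4, -1))), 4)))) = Mul(-11, Mul(2, Add(-2, Add(Mul(0, Mul(6, Rational(1, 4))), 4)))) = Mul(-11, Mul(2, Add(-2, Add(Mul(0, Rational(3, 2)), 4)))) = Mul(-11, Mul(2, Add(-2, Add(0, 4)))) = Mul(-11, Mul(2, Add(-2, 4))) = Mul(-11, Mul(2, 2)) = Mul(-11, 4) = -44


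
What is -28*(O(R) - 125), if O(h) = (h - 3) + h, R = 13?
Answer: 2856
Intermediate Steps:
O(h) = -3 + 2*h (O(h) = (-3 + h) + h = -3 + 2*h)
-28*(O(R) - 125) = -28*((-3 + 2*13) - 125) = -28*((-3 + 26) - 125) = -28*(23 - 125) = -28*(-102) = 2856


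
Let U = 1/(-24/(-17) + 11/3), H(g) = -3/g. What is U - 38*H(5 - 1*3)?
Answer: 14814/259 ≈ 57.197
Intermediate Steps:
U = 51/259 (U = 1/(-24*(-1/17) + 11*(⅓)) = 1/(24/17 + 11/3) = 1/(259/51) = 51/259 ≈ 0.19691)
U - 38*H(5 - 1*3) = 51/259 - (-114)/(5 - 1*3) = 51/259 - (-114)/(5 - 3) = 51/259 - (-114)/2 = 51/259 - 38*(-3/2) = 51/259 + 57 = 14814/259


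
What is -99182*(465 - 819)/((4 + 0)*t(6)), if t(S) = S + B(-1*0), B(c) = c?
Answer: 2925869/2 ≈ 1.4629e+6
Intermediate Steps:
t(S) = S (t(S) = S - 1*0 = S + 0 = S)
-99182*(465 - 819)/((4 + 0)*t(6)) = -99182*(465 - 819)/(6*(4 + 0)) = -99182/((4*6)/(-354)) = -99182/((-1/354*24)) = -99182/(-4/59) = -99182*(-59/4) = 2925869/2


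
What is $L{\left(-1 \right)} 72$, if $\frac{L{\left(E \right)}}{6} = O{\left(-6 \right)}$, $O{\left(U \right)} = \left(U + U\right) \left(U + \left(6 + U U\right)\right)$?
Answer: $-186624$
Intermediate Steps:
$O{\left(U \right)} = 2 U \left(6 + U + U^{2}\right)$ ($O{\left(U \right)} = 2 U \left(U + \left(6 + U^{2}\right)\right) = 2 U \left(6 + U + U^{2}\right)$)
$L{\left(E \right)} = -2592$ ($L{\left(E \right)} = 6 \cdot 2 \left(-6\right) \left(6 - 6 + \left(-6\right)^{2}\right) = 6 \cdot 2 \left(-6\right) \left(6 - 6 + 36\right) = 6 \cdot 2 \left(-6\right) 36 = 6 \left(-432\right) = -2592$)
$L{\left(-1 \right)} 72 = \left(-2592\right) 72 = -186624$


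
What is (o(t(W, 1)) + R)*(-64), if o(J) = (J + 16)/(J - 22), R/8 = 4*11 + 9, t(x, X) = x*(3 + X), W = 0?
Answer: -297984/11 ≈ -27089.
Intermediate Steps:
R = 424 (R = 8*(4*11 + 9) = 8*(44 + 9) = 8*53 = 424)
o(J) = (16 + J)/(-22 + J)
(o(t(W, 1)) + R)*(-64) = ((16 + 0*(3 + 1))/(-22 + 0*(3 + 1)) + 424)*(-64) = ((16 + 0*4)/(-22 + 0*4) + 424)*(-64) = ((16 + 0)/(-22 + 0) + 424)*(-64) = (16/(-22) + 424)*(-64) = (-1/22*16 + 424)*(-64) = (-8/11 + 424)*(-64) = (4656/11)*(-64) = -297984/11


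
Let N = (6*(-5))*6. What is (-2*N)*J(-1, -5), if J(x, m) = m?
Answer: -1800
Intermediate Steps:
N = -180 (N = -30*6 = -180)
(-2*N)*J(-1, -5) = -2*(-180)*(-5) = 360*(-5) = -1800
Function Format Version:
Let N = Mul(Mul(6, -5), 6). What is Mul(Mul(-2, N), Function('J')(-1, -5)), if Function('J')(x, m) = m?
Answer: -1800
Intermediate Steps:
N = -180 (N = Mul(-30, 6) = -180)
Mul(Mul(-2, N), Function('J')(-1, -5)) = Mul(Mul(-2, -180), -5) = Mul(360, -5) = -1800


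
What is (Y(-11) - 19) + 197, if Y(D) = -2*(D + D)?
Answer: 222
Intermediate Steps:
Y(D) = -4*D
(Y(-11) - 19) + 197 = (-4*(-11) - 19) + 197 = (44 - 19) + 197 = 25 + 197 = 222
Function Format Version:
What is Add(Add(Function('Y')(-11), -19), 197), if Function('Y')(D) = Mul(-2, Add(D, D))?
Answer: 222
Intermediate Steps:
Function('Y')(D) = Mul(-4, D) (Function('Y')(D) = Mul(-2, Mul(2, D)) = Mul(-4, D))
Add(Add(Function('Y')(-11), -19), 197) = Add(Add(Mul(-4, -11), -19), 197) = Add(Add(44, -19), 197) = Add(25, 197) = 222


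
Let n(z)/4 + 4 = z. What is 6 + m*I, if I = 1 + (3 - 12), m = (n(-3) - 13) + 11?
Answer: 246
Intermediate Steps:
n(z) = -16 + 4*z
m = -30 (m = ((-16 + 4*(-3)) - 13) + 11 = ((-16 - 12) - 13) + 11 = (-28 - 13) + 11 = -41 + 11 = -30)
I = -8 (I = 1 - 9 = -8)
6 + m*I = 6 - 30*(-8) = 6 + 240 = 246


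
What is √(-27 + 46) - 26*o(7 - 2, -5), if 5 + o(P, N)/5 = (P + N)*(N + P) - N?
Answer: √19 ≈ 4.3589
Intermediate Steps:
o(P, N) = -25 - 5*N + 5*(N + P)² (o(P, N) = -25 + 5*((P + N)*(N + P) - N) = -25 + 5*((N + P)*(N + P) - N) = -25 + 5*((N + P)² - N) = -25 + (-5*N + 5*(N + P)²) = -25 - 5*N + 5*(N + P)²)
√(-27 + 46) - 26*o(7 - 2, -5) = √(-27 + 46) - 26*(-25 - 5*(-5) + 5*(-5 + (7 - 2))²) = √19 - 26*(-25 + 25 + 5*(-5 + 5)²) = √19 - 26*(-25 + 25 + 5*0²) = √19 - 26*(-25 + 25 + 5*0) = √19 - 26*(-25 + 25 + 0) = √19 - 26*0 = √19 + 0 = √19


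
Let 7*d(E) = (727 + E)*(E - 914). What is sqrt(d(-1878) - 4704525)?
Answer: I*sqrt(208026581)/7 ≈ 2060.4*I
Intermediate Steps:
d(E) = (-914 + E)*(727 + E)/7 (d(E) = ((727 + E)*(E - 914))/7 = ((727 + E)*(-914 + E))/7 = ((-914 + E)*(727 + E))/7 = (-914 + E)*(727 + E)/7)
sqrt(d(-1878) - 4704525) = sqrt((-664478/7 - 187/7*(-1878) + (1/7)*(-1878)**2) - 4704525) = sqrt((-664478/7 + 351186/7 + (1/7)*3526884) - 4704525) = sqrt((-664478/7 + 351186/7 + 3526884/7) - 4704525) = sqrt(3213592/7 - 4704525) = sqrt(-29718083/7) = I*sqrt(208026581)/7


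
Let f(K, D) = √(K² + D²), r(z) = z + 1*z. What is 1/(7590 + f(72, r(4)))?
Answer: 3795/28801426 - 2*√82/14400713 ≈ 0.00013051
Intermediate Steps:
r(z) = 2*z (r(z) = z + z = 2*z)
f(K, D) = √(D² + K²)
1/(7590 + f(72, r(4))) = 1/(7590 + √((2*4)² + 72²)) = 1/(7590 + √(8² + 5184)) = 1/(7590 + √(64 + 5184)) = 1/(7590 + √5248) = 1/(7590 + 8*√82)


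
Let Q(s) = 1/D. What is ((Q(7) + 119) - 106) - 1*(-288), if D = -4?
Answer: 1203/4 ≈ 300.75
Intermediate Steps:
Q(s) = -¼ (Q(s) = 1/(-4) = -¼)
((Q(7) + 119) - 106) - 1*(-288) = ((-¼ + 119) - 106) - 1*(-288) = (475/4 - 106) + 288 = 51/4 + 288 = 1203/4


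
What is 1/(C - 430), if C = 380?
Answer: -1/50 ≈ -0.020000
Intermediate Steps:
1/(C - 430) = 1/(380 - 430) = 1/(-50) = -1/50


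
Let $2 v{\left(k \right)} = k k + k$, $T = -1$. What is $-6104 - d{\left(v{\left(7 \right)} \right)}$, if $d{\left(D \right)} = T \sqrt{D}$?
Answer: $-6104 + 2 \sqrt{7} \approx -6098.7$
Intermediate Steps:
$v{\left(k \right)} = \frac{k}{2} + \frac{k^{2}}{2}$ ($v{\left(k \right)} = \frac{k k + k}{2} = \frac{k^{2} + k}{2} = \frac{k + k^{2}}{2} = \frac{k}{2} + \frac{k^{2}}{2}$)
$d{\left(D \right)} = - \sqrt{D}$
$-6104 - d{\left(v{\left(7 \right)} \right)} = -6104 - - \sqrt{\frac{1}{2} \cdot 7 \left(1 + 7\right)} = -6104 - - \sqrt{\frac{1}{2} \cdot 7 \cdot 8} = -6104 - - \sqrt{28} = -6104 - - 2 \sqrt{7} = -6104 + 2 \sqrt{7}$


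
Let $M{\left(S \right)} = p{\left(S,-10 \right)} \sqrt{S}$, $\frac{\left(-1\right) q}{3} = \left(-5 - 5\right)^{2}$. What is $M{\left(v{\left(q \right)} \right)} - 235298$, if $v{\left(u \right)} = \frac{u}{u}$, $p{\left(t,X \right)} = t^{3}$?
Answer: $-235297$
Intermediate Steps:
$q = -300$ ($q = - 3 \left(-5 - 5\right)^{2} = - 3 \left(-10\right)^{2} = \left(-3\right) 100 = -300$)
$v{\left(u \right)} = 1$
$M{\left(S \right)} = S^{\frac{7}{2}}$ ($M{\left(S \right)} = S^{3} \sqrt{S} = S^{\frac{7}{2}}$)
$M{\left(v{\left(q \right)} \right)} - 235298 = 1^{\frac{7}{2}} - 235298 = 1 - 235298 = -235297$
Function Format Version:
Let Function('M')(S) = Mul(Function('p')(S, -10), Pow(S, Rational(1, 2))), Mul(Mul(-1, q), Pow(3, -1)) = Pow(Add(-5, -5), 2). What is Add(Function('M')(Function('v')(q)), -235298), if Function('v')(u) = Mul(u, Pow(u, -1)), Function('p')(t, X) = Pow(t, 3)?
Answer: -235297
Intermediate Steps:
q = -300 (q = Mul(-3, Pow(Add(-5, -5), 2)) = Mul(-3, Pow(-10, 2)) = Mul(-3, 100) = -300)
Function('v')(u) = 1
Function('M')(S) = Pow(S, Rational(7, 2)) (Function('M')(S) = Mul(Pow(S, 3), Pow(S, Rational(1, 2))) = Pow(S, Rational(7, 2)))
Add(Function('M')(Function('v')(q)), -235298) = Add(Pow(1, Rational(7, 2)), -235298) = Add(1, -235298) = -235297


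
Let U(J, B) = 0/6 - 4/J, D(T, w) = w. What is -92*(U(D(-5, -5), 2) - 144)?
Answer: 65872/5 ≈ 13174.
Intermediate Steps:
U(J, B) = -4/J (U(J, B) = 0*(1/6) - 4/J = 0 - 4/J = -4/J)
-92*(U(D(-5, -5), 2) - 144) = -92*(-4/(-5) - 144) = -92*(-4*(-1/5) - 144) = -92*(4/5 - 144) = -92*(-716/5) = 65872/5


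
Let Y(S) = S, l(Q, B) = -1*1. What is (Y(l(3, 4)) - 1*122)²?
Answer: 15129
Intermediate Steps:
l(Q, B) = -1
(Y(l(3, 4)) - 1*122)² = (-1 - 1*122)² = (-1 - 122)² = (-123)² = 15129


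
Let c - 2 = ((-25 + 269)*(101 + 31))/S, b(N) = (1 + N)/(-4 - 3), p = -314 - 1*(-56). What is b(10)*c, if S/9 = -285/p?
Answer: -10162526/1995 ≈ -5094.0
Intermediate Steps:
p = -258 (p = -314 + 56 = -258)
S = 855/86 (S = 9*(-285/(-258)) = 9*(-285*(-1/258)) = 9*(95/86) = 855/86 ≈ 9.9419)
b(N) = -1/7 - N/7 (b(N) = (1 + N)/(-7) = (1 + N)*(-1/7) = -1/7 - N/7)
c = 923866/285 (c = 2 + ((-25 + 269)*(101 + 31))/(855/86) = 2 + (244*132)*(86/855) = 2 + 32208*(86/855) = 2 + 923296/285 = 923866/285 ≈ 3241.6)
b(10)*c = (-1/7 - 1/7*10)*(923866/285) = (-1/7 - 10/7)*(923866/285) = -11/7*923866/285 = -10162526/1995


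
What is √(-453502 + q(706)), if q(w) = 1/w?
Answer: I*√226041722166/706 ≈ 673.43*I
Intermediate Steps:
√(-453502 + q(706)) = √(-453502 + 1/706) = √(-320172411/706) = I*√226041722166/706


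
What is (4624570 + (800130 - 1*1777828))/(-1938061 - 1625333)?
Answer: -607812/593899 ≈ -1.0234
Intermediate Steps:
(4624570 + (800130 - 1*1777828))/(-1938061 - 1625333) = (4624570 + (800130 - 1777828))/(-3563394) = (4624570 - 977698)*(-1/3563394) = 3646872*(-1/3563394) = -607812/593899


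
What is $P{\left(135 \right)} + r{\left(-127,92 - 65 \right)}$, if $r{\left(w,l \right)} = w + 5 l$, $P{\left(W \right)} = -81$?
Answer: $-73$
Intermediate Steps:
$P{\left(135 \right)} + r{\left(-127,92 - 65 \right)} = -81 - \left(127 - 5 \left(92 - 65\right)\right) = -81 + \left(-127 + 5 \cdot 27\right) = -81 + \left(-127 + 135\right) = -81 + 8 = -73$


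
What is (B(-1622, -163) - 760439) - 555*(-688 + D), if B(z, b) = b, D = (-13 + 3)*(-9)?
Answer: -428712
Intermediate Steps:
D = 90 (D = -10*(-9) = 90)
(B(-1622, -163) - 760439) - 555*(-688 + D) = (-163 - 760439) - 555*(-688 + 90) = -760602 - 555*(-598) = -760602 + 331890 = -428712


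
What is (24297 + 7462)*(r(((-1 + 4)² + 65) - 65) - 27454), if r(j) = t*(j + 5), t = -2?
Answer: -872800838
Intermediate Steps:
r(j) = -10 - 2*j (r(j) = -2*(j + 5) = -2*(5 + j) = -10 - 2*j)
(24297 + 7462)*(r(((-1 + 4)² + 65) - 65) - 27454) = (24297 + 7462)*((-10 - 2*(((-1 + 4)² + 65) - 65)) - 27454) = 31759*((-10 - 2*((3² + 65) - 65)) - 27454) = 31759*((-10 - 2*((9 + 65) - 65)) - 27454) = 31759*((-10 - 2*(74 - 65)) - 27454) = 31759*((-10 - 2*9) - 27454) = 31759*((-10 - 18) - 27454) = 31759*(-28 - 27454) = 31759*(-27482) = -872800838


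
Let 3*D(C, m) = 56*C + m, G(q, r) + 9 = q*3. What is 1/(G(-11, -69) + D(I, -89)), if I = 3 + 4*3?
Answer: 3/625 ≈ 0.0048000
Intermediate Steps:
G(q, r) = -9 + 3*q (G(q, r) = -9 + q*3 = -9 + 3*q)
I = 15 (I = 3 + 12 = 15)
D(C, m) = m/3 + 56*C/3 (D(C, m) = (56*C + m)/3 = (m + 56*C)/3 = m/3 + 56*C/3)
1/(G(-11, -69) + D(I, -89)) = 1/((-9 + 3*(-11)) + ((⅓)*(-89) + (56/3)*15)) = 1/((-9 - 33) + (-89/3 + 280)) = 1/(-42 + 751/3) = 1/(625/3) = 3/625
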